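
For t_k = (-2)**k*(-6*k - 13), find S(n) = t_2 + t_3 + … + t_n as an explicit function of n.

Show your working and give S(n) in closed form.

t_(k+1)/t_k = 2*(-6*k - 19)/(6*k + 13).
A = -2, B = 1, C = k + 13/6.
Need (-2)·f(k+1) − (1)·f(k) = k + 13/6.
Bound: deg f ≤ 1.
Match coefficients ⇒ f(k) = -(2*k + 3)/6.
R(k) = B(k−1)·f(k)/C(k) = -(2*k + 3)/(6*k + 13); s_k = R·t_k = (-2)**k*(2*k + 3).
Verify: (-2)**k*(-6*k - 13) matches t_k.
Telescope: S(n) = s_(n+1) − s_(2) = (-2)**(n + 1)*(2*n + 5) − (28) = -10*(-2)**n + 2*(-2)**(n + 1)*n - 28.

S(n) = -10*(-2)**n + 2*(-2)**(n + 1)*n - 28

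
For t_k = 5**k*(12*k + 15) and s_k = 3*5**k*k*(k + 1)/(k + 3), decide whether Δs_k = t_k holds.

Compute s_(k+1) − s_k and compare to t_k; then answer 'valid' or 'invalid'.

s_(k+1) = 15*5**k*(k + 1)*(k + 2)/(k + 4)
s_(k+1) − s_k = 3*5**k*(k + 1)*(-k*(k + 4) + 5*(k + 2)*(k + 3))/((k + 3)*(k + 4))
(s_(k+1) − s_k) − t_k = 5**k*(-24*k**2 - 96*k - 90)/(k**2 + 7*k + 12)

Invalid: residual 5**k*(-24*k**2 - 96*k - 90)/(k**2 + 7*k + 12) ≠ 0.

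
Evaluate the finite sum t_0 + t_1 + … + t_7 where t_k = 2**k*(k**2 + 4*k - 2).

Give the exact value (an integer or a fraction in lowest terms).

t_(k+1)/t_k = 2*(k**2 + 6*k + 3)/(k**2 + 4*k - 2).
Normal form (A,B,C) = (2, 1, k**2 + 4*k - 2).
f must satisfy (2)·f(k+1) − (1)·f(k) = k**2 + 4*k - 2.
d = 2 from the (0,0,2) case.
Solve for f: f(k) = (k - 2)*(k + 2) (degree 2 ≤ 2).
Certificate R = B(k−1)f/C = (k - 2)*(k + 2)/(k**2 + 4*k - 2) gives s_k = 2**k*(k**2 - 4).
s_(k+1) − s_k = 2**k*(k**2 + 4*k - 2) = t_k.
Sum = s_(8) − s_(0); s_(8) = 15360, s_(0) = -4 ⇒ 15364.

Σ = 15364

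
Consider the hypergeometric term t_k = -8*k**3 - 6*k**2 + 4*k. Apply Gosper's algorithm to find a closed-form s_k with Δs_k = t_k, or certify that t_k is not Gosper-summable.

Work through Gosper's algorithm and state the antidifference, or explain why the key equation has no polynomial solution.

Step 1: r(k) = (4*k**3 + 15*k**2 + 16*k + 5)/(k*(4*k**2 + 3*k - 2)).
Normal form (A,B,C) = (1, 1, k**3 + 3*k**2/4 - k/2).
Set up (1)·f(k+1) − (1)·f(k) − (k**3 + 3*k**2/4 - k/2) = 0.
deg f ≤ 4 (via 0,0,3).
A polynomial solution: f(k) = k*(k - 1)*(2*k**2 - 3)/8.
Certificate R = B(k−1)f/C = (k - 1)*(2*k**2 - 3)/(2*(4*k**2 + 3*k - 2)) gives s_k = k*(-2*k**3 + 2*k**2 + 3*k - 3).
Verify: 2*k*(-4*k**2 - 3*k + 2) matches t_k.

s_k = k*(-2*k**3 + 2*k**2 + 3*k - 3)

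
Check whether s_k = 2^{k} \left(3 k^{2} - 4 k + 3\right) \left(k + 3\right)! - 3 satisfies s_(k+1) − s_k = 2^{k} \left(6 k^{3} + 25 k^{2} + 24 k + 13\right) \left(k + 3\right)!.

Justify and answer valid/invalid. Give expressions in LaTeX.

Valid — Δs_k = t_k.

s_(k+1) = -2**(k + 1)*(4*k - 3*(k + 1)**2 + 1)*factorial(k + 4) - 3
s_(k+1) − s_k = 2**k*(6*k**3 + 25*k**2 + 24*k + 13)*factorial(k + 3)
(s_(k+1) − s_k) − t_k = 0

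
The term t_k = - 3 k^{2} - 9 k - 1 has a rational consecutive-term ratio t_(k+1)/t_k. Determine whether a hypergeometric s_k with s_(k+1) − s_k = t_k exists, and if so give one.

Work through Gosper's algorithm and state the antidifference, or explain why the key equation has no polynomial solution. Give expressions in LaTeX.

s_k = k \left(- k^{2} - 3 k + 3\right)

r(k) = (3*k**2 + 15*k + 13)/(3*k**2 + 9*k + 1) after simplifying.
Factor: A=1; B=1; C=k**2 + 3*k + 1/3.
Key eq: (1)·f(k+1) = (1)·f(k) + (k**2 + 3*k + 1/3).
Bound: deg f ≤ 3.
Solving with deg f ≤ 3: f(k) = k*(k**2 + 3*k - 3)/3.
So s_k = (B(k−1)f/C)·t_k = (k*(k**2 + 3*k - 3)/(3*k**2 + 9*k + 1))·t_k = k*(-k**2 - 3*k + 3).
s_(k+1) − s_k = -3*k**2 - 9*k - 1 = t_k.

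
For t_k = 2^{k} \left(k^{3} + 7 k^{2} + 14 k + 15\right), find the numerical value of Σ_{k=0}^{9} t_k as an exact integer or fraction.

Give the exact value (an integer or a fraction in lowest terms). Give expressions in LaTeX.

Σ = 1170429

Step 1: r(k) = 2*(k**3 + 10*k**2 + 31*k + 37)/(k**3 + 7*k**2 + 14*k + 15).
A = 2, B = 1, C = k**3 + 7*k**2 + 14*k + 15.
Solve (2)·f(k+1) − (1)·f(k) = k**3 + 7*k**2 + 14*k + 15.
Bound: deg f ≤ 3.
Coefficient equations give f(k) = k**3 + k**2 + 4*k + 3.
R(k) = B(k−1)·f(k)/C(k) = (k**3 + k**2 + 4*k + 3)/(k**3 + 7*k**2 + 14*k + 15); s_k = R·t_k = 2**k*(k**3 + k**2 + 4*k + 3).
Verify: 2**k*(k**3 + 7*k**2 + 14*k + 15) matches t_k.
Σ_(k=0)^(9) t_k = s_(10) − s_(0) = 1170432 − (3) = 1170429.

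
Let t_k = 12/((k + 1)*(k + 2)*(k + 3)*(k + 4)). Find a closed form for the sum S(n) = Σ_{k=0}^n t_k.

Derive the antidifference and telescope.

S(n) = 2*(n**3 + 9*n**2 + 26*n + 18)/(3*(n**3 + 9*n**2 + 26*n + 24))

Step 1: r(k) = (k + 1)/(k + 5).
Normal form (A,B,C) = (k + 1, k + 5, 1).
Key eq: (k + 1)·f(k+1) = (k + 4)·f(k) + (1).
deg f ≤ 3 (via 1,1,0).
Solve for f: f(k) = k*(k**2 + 6*k + 11)/18 (degree 3 ≤ 3).
Get s_k = R·t_k = 2*k*(k**2 + 6*k + 11)/(3*(k + 1)*(k + 2)*(k + 3)) with R(k) = B(k−1)f(k)/C(k) = k*(k + 4)*(k**2 + 6*k + 11)/18.
s_(k+1) − s_k = 12/(k**4 + 10*k**3 + 35*k**2 + 50*k + 24) = t_k.
Telescope: S(n) = s_(n+1) − s_(0) = 2*(n**3 + 9*n**2 + 26*n + 18)/(3*(n**3 + 9*n**2 + 26*n + 24)) − (0) = 2*(n**3 + 9*n**2 + 26*n + 18)/(3*(n**3 + 9*n**2 + 26*n + 24)).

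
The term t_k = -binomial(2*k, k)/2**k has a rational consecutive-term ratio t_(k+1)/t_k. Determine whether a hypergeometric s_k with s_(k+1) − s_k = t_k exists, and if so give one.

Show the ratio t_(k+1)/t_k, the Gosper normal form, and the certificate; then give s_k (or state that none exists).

Compute t_(k+1)/t_k: get (2*k + 1)/(k + 1).
Normal form (A,B,C) = (2*k + 1, k + 1, 1).
Key eq: (2*k + 1)·f(k+1) = (k)·f(k) + (1).
From deg A=1, deg B=1, deg C=0: d=-1.
Negative degree bound (-1): no f exists, t_k not Gosper-summable.

no hypergeometric antidifference exists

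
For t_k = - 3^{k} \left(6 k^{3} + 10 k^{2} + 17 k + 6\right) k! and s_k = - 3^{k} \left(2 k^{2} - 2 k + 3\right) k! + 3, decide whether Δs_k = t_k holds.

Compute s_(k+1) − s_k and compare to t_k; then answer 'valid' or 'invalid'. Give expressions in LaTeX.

Valid — Δs_k = t_k.

s_(k+1) = -3**(k + 1)*(-2*k + 2*(k + 1)**2 + 1)*factorial(k + 1) + 3
s_(k+1) − s_k = -3**k*(6*k**3 + 10*k**2 + 17*k + 6)*factorial(k)
(s_(k+1) − s_k) − t_k = 0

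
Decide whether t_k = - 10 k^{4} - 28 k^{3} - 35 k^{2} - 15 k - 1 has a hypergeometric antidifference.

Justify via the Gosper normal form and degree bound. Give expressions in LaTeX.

Yes. s_k = k \left(- 2 k^{4} - 2 k^{3} - k^{2} + 3 k + 1\right).

Step 1: r(k) = (10*k**4 + 68*k**3 + 179*k**2 + 209*k + 89)/(10*k**4 + 28*k**3 + 35*k**2 + 15*k + 1).
Gosper form: A/B · C(k+1)/C(k) with A=1, B=1, C=k**4 + 14*k**3/5 + 7*k**2/2 + 3*k/2 + 1/10.
f must satisfy (1)·f(k+1) − (1)·f(k) = k**4 + 14*k**3/5 + 7*k**2/2 + 3*k/2 + 1/10.
Degrees (0,0,4) ⇒ d ≤ 5.
Solve for f: f(k) = k*(2*k**4 + 2*k**3 + k**2 - 3*k - 1)/10 (degree 5 ≤ 5).
So s_k = (B(k−1)f/C)·t_k = (k*(2*k**4 + 2*k**3 + k**2 - 3*k - 1)/(10*k**4 + 28*k**3 + 35*k**2 + 15*k + 1))·t_k = k*(-2*k**4 - 2*k**3 - k**2 + 3*k + 1).
s_(k+1) − s_k = -10*k**4 - 28*k**3 - 35*k**2 - 15*k - 1 = t_k.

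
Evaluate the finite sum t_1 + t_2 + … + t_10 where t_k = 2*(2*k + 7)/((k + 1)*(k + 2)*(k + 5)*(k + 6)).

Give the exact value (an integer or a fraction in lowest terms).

Σ = 5/32

The ratio is (k + 1)*(k + 5)*(2*k + 9)/((k + 3)*(k + 7)*(2*k + 7)).
Take A(k)=k + 1, B(k)=k + 7, C(k)=k**3 + 21*k**2/2 + 73*k/2 + 42.
f must satisfy (k + 1)·f(k+1) − (k + 6)·f(k) = k**3 + 21*k**2/2 + 73*k/2 + 42.
From deg A=1, deg B=1, deg C=3: d=5.
A polynomial solution: f(k) = k*(k + 2)*(k + 3)*(k + 4)*(k + 6)/10.
R(k) = B(k−1)·f(k)/C(k) = k*(k + 2)*(k + 6)**2/(5*(2*k + 7)); s_k = R·t_k = 2*k*(k + 6)/(5*(k**2 + 6*k + 5)).
s_(k+1) − s_k = 2*(2*k + 7)/(k**4 + 14*k**3 + 65*k**2 + 112*k + 60) = t_k.
Sum = s_(11) − s_(1); s_(11) = 187/480, s_(1) = 7/30 ⇒ 5/32.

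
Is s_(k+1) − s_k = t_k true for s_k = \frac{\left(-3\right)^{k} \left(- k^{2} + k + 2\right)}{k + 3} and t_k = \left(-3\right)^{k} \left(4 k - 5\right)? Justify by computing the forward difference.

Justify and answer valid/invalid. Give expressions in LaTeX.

s_(k+1) = (-3)**(k + 1)*(-k**2 - k + 2)/(k + 4)
s_(k+1) − s_k = (-3)**k*(4*k**3 + 15*k**2 - 3*k - 26)/(k**2 + 7*k + 12)
(s_(k+1) − s_k) − t_k = (-3)**k*(-8*k**2 - 16*k + 34)/(k**2 + 7*k + 12)

Invalid: residual \frac{\left(-3\right)^{k} \left(- 8 k^{2} - 16 k + 34\right)}{k^{2} + 7 k + 12} ≠ 0.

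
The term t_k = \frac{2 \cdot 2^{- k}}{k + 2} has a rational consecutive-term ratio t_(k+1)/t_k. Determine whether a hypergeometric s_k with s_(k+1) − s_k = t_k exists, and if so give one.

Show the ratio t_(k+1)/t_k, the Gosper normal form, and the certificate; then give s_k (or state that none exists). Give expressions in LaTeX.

t_(k+1)/t_k = (k + 2)/(2*(k + 3)).
Normal form (A,B,C) = (k/2 + 1, k + 3, 1).
f must satisfy (k/2 + 1)·f(k+1) − (k + 2)·f(k) = 1.
From deg A=1, deg B=1, deg C=0: d=-1.
deg f ≤ -1 is impossible — no certificate.

no hypergeometric antidifference exists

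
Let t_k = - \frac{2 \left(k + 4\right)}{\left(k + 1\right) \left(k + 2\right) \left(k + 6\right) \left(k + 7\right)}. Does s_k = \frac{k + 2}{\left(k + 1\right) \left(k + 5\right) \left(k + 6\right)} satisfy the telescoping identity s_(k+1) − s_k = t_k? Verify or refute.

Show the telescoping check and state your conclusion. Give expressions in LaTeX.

Invalid: residual \frac{9 \left(k + 3\right)}{k^{5} + 21 k^{4} + 163 k^{3} + 567 k^{2} + 844 k + 420} ≠ 0.

s_(k+1) = (k + 3)/((k + 2)*(k + 6)*(k + 7))
s_(k+1) − s_k = ((k + 1)*(k + 3)*(k + 5) - (k + 2)**2*(k + 7))/((k + 1)*(k + 2)*(k + 5)*(k + 6)*(k + 7))
(s_(k+1) − s_k) − t_k = 9*(k + 3)/(k**5 + 21*k**4 + 163*k**3 + 567*k**2 + 844*k + 420)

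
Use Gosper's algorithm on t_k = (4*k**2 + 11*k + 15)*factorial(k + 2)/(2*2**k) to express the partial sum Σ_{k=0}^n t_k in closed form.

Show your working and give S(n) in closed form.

S(n) = -6 + 2*n*factorial(n + 3)/2**n + 7*factorial(n + 3)/(2*2**n)

Compute t_(k+1)/t_k: get (k + 3)*(11*k + 4*(k + 1)**2 + 26)/(2*(4*k**2 + 11*k + 15)).
So A=k/2 + 3/2 and B=1, with C=k**2 + 11*k/4 + 15/4.
Key eq: (k/2 + 3/2)·f(k+1) = (1)·f(k) + (k**2 + 11*k/4 + 15/4).
From deg A=1, deg B=0, deg C=2: d=1.
Match coefficients ⇒ f(k) = (4*k + 3)/2.
R(k) = B(k−1)·f(k)/C(k) = 2*(4*k + 3)/(4*k**2 + 11*k + 15); s_k = R·t_k = (4*k + 3)*factorial(k + 2)/2**k.
Verify: (4*k**2 + 11*k + 15)*factorial(k + 2)/(2*2**k) matches t_k.
s_(n+1) = 2**(-n - 1)*(4*n + 7)*factorial(n + 3) and s_(0) = 6, so S(n) = -6 + 2*n*factorial(n + 3)/2**n + 7*factorial(n + 3)/(2*2**n).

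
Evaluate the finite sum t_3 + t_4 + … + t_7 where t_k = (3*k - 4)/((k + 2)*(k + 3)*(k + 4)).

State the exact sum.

Step 1: r(k) = (k + 2)*(3*k - 1)/((k + 5)*(3*k - 4)).
Normal form (A,B,C) = (k + 2, k + 5, k - 4/3).
Key eq: (k + 2)·f(k+1) = (k + 4)·f(k) + (k - 4/3).
From deg A=1, deg B=1, deg C=1: d=2.
Solving with deg f ≤ 2: f(k) = k*(k - 13)/18.
Get s_k = R·t_k = k*(k - 13)/(6*(k + 2)*(k + 3)) with R(k) = B(k−1)f(k)/C(k) = k*(k - 13)*(k + 4)/(6*(3*k - 4)).
Δs = (3*k - 4)/(k**3 + 9*k**2 + 26*k + 24), as required.
Telescoping: Σ = s_(8) − s_(3) = -2/33 − (-1/6) = 7/66.

Σ = 7/66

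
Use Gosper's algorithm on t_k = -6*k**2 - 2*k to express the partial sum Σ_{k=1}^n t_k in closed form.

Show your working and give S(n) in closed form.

r(k) = (k + 3*(k + 1)**2 + 1)/(k*(3*k + 1)) after simplifying.
A = 1, B = 1, C = k**2 + k/3.
Solve (1)·f(k+1) − (1)·f(k) = k**2 + k/3.
d = 3 from the (0,0,2) case.
A polynomial solution: f(k) = k**2*(k - 1)/3.
Then R = B(k−1)f/C = k*(k - 1)/(3*k + 1), so s_k = R(k)·t_k = 2*k**2*(1 - k).
Check: Δs_k = 2*k*(-3*k - 1). ✓
Telescope: S(n) = s_(n+1) − s_(1) = 2*n*(-n**2 - 2*n - 1) − (0) = 2*n*(-n**2 - 2*n - 1).

S(n) = 2*n*(-n**2 - 2*n - 1)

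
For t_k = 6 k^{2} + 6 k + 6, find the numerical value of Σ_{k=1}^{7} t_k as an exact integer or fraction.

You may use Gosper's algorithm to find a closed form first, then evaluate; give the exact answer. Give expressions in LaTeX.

Step 1: r(k) = (k + (k + 1)**2 + 2)/(k**2 + k + 1).
Factor: A=1; B=1; C=k**2 + k + 1.
Set up (1)·f(k+1) − (1)·f(k) − (k**2 + k + 1) = 0.
Bound: deg f ≤ 3.
Solve for f: f(k) = k*(k**2 + 2)/3 (degree 3 ≤ 3).
Then R = B(k−1)f/C = k*(k**2 + 2)/(3*(k**2 + k + 1)), so s_k = R(k)·t_k = 2*k*(k**2 + 2).
Δs = 6*k**2 + 6*k + 6, as required.
Evaluate s at k=8 and k=1: 1056 and 6; difference 1050.

Σ = 1050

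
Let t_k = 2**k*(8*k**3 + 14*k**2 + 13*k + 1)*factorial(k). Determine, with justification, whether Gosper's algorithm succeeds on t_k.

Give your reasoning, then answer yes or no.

Yes. s_k = 2**k*(k - 1)*(4*k + 1)*factorial(k).

Step 1: r(k) = 2*(8*k**4 + 46*k**3 + 103*k**2 + 101*k + 36)/(8*k**3 + 14*k**2 + 13*k + 1).
Gosper form: A/B · C(k+1)/C(k) with A=2*k + 2, B=1, C=k**3 + 7*k**2/4 + 13*k/8 + 1/8.
Key eq: (2*k + 2)·f(k+1) = (1)·f(k) + (k**3 + 7*k**2/4 + 13*k/8 + 1/8).
d = 2 from the (1,0,3) case.
Match coefficients ⇒ f(k) = (k - 1)*(4*k + 1)/8.
Get s_k = R·t_k = 2**k*(k - 1)*(4*k + 1)*factorial(k) with R(k) = B(k−1)f(k)/C(k) = (k - 1)*(4*k + 1)/(8*k**3 + 14*k**2 + 13*k + 1).
Verify: 2**k*(8*k**3 + 14*k**2 + 13*k + 1)*factorial(k) matches t_k.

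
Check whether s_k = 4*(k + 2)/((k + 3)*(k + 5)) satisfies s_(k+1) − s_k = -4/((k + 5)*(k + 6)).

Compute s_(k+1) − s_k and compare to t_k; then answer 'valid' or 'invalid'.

Invalid: residual 4*(2*k + 9)/(k**4 + 18*k**3 + 119*k**2 + 342*k + 360) ≠ 0.

s_(k+1) = 4*(k + 3)/((k + 4)*(k + 6))
s_(k+1) − s_k = 4*(-k**2 - 5*k - 3)/(k**4 + 18*k**3 + 119*k**2 + 342*k + 360)
(s_(k+1) − s_k) − t_k = 4*(2*k + 9)/(k**4 + 18*k**3 + 119*k**2 + 342*k + 360)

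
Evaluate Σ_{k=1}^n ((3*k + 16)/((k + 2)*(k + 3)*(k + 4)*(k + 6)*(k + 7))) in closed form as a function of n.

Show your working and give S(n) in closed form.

Compute t_(k+1)/t_k: get (k + 2)*(k + 6)*(3*k + 19)/((k + 5)*(k + 8)*(3*k + 16)).
Gosper form: A/B · C(k+1)/C(k) with A=k + 2, B=k + 8, C=k**2 + 31*k/3 + 80/3.
Key eq: (k + 2)·f(k+1) = (k + 7)·f(k) + (k**2 + 31*k/3 + 80/3).
Bound: deg f ≤ 5.
Coefficient equations give f(k) = k*(k + 4)*(k + 5)*(k**2 + 11*k + 36)/108.
Then R = B(k−1)f/C = k*(k + 4)*(k + 7)*(k**2 + 11*k + 36)/(36*(3*k + 16)), so s_k = R(k)·t_k = k*(k**2 + 11*k + 36)/(36*(k**3 + 11*k**2 + 36*k + 36)).
Check: Δs_k = (3*k + 16)/(k**5 + 22*k**4 + 185*k**3 + 740*k**2 + 1404*k + 1008). ✓
s_(n+1) = (n**3 + 14*n**2 + 61*n + 48)/(36*(n**3 + 14*n**2 + 61*n + 84)) and s_(1) = 1/63, so S(n) = n*(n**2 + 14*n + 61)/(84*(n**3 + 14*n**2 + 61*n + 84)).

S(n) = n*(n**2 + 14*n + 61)/(84*(n**3 + 14*n**2 + 61*n + 84))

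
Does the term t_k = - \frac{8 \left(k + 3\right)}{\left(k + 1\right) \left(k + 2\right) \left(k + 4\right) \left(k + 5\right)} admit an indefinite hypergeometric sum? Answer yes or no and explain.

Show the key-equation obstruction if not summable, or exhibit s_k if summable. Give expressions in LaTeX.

Yes. s_k = \frac{k \left(- k - 5\right)}{k^{2} + 5 k + 4}.

Step 1: r(k) = (k + 1)*(k + 4)**2/((k + 3)**2*(k + 6)).
Take A(k)=k + 1, B(k)=k + 6, C(k)=k**2 + 6*k + 9.
Solve (k + 1)·f(k+1) − (k + 5)·f(k) = k**2 + 6*k + 9.
Bound: deg f ≤ 4.
A polynomial solution: f(k) = k*(k + 2)*(k + 3)*(k + 5)/8.
R(k) = B(k−1)·f(k)/C(k) = k*(k + 2)*(k + 5)**2/(8*(k + 3)); s_k = R·t_k = k*(-k - 5)/(k**2 + 5*k + 4).
s_(k+1) − s_k = 8*(-k - 3)/(k**4 + 12*k**3 + 49*k**2 + 78*k + 40) = t_k.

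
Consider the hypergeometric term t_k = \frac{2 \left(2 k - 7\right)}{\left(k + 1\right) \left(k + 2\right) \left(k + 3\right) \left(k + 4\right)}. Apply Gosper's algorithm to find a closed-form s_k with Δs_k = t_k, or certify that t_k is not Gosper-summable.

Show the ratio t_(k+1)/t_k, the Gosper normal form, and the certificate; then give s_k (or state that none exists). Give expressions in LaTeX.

t_(k+1)/t_k = (k + 1)*(2*k - 5)/((k + 5)*(2*k - 7)).
Factor: A=k + 1; B=k + 5; C=k - 7/2.
Key eq: (k + 1)·f(k+1) = (k + 4)·f(k) + (k - 7/2).
From deg A=1, deg B=1, deg C=1: d=3.
Match coefficients ⇒ f(k) = -k*(k**2 + 6*k + 14)/6.
R(k) = B(k−1)·f(k)/C(k) = -k*(k + 4)*(k**2 + 6*k + 14)/(3*(2*k - 7)); s_k = R·t_k = 2*k*(-k**2 - 6*k - 14)/(3*(k + 1)*(k + 2)*(k + 3)).
Verify: 2*(2*k - 7)/(k**4 + 10*k**3 + 35*k**2 + 50*k + 24) matches t_k.

s_k = \frac{2 k \left(- k^{2} - 6 k - 14\right)}{3 \left(k + 1\right) \left(k + 2\right) \left(k + 3\right)}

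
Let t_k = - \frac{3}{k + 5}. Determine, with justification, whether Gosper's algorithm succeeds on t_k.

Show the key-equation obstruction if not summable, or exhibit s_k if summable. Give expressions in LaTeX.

No — t_k has no hypergeometric antidifference.

The ratio is (k + 5)/(k + 6).
Gosper form: A/B · C(k+1)/C(k) with A=k + 5, B=k + 6, C=1.
f must satisfy (k + 5)·f(k+1) − (k + 5)·f(k) = 1.
Bound: deg f ≤ 0.
f = c0 ⇒ A·f(k+1) − B(k−1)·f(k) − C = -1. The system {-1 = 0} is inconsistent; no antidifference.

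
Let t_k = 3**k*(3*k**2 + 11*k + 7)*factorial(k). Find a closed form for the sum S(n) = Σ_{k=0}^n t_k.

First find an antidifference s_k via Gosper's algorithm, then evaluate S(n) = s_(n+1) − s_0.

S(n) = 3*3**n*n**2*factorial(n) + 12*3**n*n*factorial(n) + 9*3**n*factorial(n) - 2

Ratio r(k) = 3*(3*k**3 + 20*k**2 + 38*k + 21)/(3*k**2 + 11*k + 7).
So A=3*k + 3 and B=1, with C=k**2 + 11*k/3 + 7/3.
Solve (3*k + 3)·f(k+1) − (1)·f(k) = k**2 + 11*k/3 + 7/3.
Degrees (1,0,2) ⇒ d ≤ 1.
Match coefficients ⇒ f(k) = (k + 2)/3.
Get s_k = R·t_k = 3**k*(k + 2)*factorial(k) with R(k) = B(k−1)f(k)/C(k) = (k + 2)/(3*k**2 + 11*k + 7).
s_(k+1) − s_k = 3**k*(3*k**2 + 11*k + 7)*factorial(k) = t_k.
Σ_(k=0)^n t_k = s_(n+1) − s_(0) = (3**(n + 1)*(n + 3)*factorial(n + 1)) − (2), i.e. 3*3**n*n**2*factorial(n) + 12*3**n*n*factorial(n) + 9*3**n*factorial(n) - 2.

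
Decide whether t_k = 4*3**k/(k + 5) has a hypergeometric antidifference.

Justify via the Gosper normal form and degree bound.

r(k) = 3*(k + 5)/(k + 6) after simplifying.
Normal form (A,B,C) = (3*k + 15, k + 6, 1).
Solve (3*k + 15)·f(k+1) − (k + 5)·f(k) = 1.
From deg A=1, deg B=1, deg C=0: d=-1.
deg f ≤ -1 is impossible — no certificate.

No. Not Gosper-summable.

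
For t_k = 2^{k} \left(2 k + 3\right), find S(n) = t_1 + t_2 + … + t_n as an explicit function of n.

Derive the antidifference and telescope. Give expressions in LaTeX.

S(n) = 4 \cdot 2^{n} n + 2 \cdot 2^{n} - 2

t_(k+1)/t_k = 2*(2*k + 5)/(2*k + 3).
A = 2, B = 1, C = k + 3/2.
Set up (2)·f(k+1) − (1)·f(k) − (k + 3/2) = 0.
Degrees (0,0,1) ⇒ d ≤ 1.
A polynomial solution: f(k) = (2*k - 1)/2.
R(k) = B(k−1)·f(k)/C(k) = (2*k - 1)/(2*k + 3); s_k = R·t_k = 2**k*(2*k - 1).
Δs = 2**k*(2*k + 3), as required.
Evaluate: s_(n+1) = 2**(n + 1)*(2*n + 1); subtract s_(1) = 2 ⇒ S(n) = 4*2**n*n + 2*2**n - 2.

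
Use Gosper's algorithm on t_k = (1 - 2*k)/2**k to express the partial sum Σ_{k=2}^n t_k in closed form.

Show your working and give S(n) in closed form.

t_(k+1)/t_k = (2*k + 1)/(2*(2*k - 1)).
Factor: A=1/2; B=1; C=k - 1/2.
Need (1/2)·f(k+1) − (1)·f(k) = k - 1/2.
From deg A=0, deg B=0, deg C=1: d=1.
Coefficient equations give f(k) = -2*k - 1.
Certificate R = B(k−1)f/C = -2*(2*k + 1)/(2*k - 1) gives s_k = 2*(2*k + 1)/2**k.
Verify: (1 - 2*k)/2**k matches t_k.
Σ_(k=2)^n t_k = s_(n+1) − s_(2) = ((2*n + 3)/2**n) − (5/2), i.e. 2**(-n - 1)*(-5*2**n + 4*n + 6).

S(n) = 2**(-n - 1)*(-5*2**n + 4*n + 6)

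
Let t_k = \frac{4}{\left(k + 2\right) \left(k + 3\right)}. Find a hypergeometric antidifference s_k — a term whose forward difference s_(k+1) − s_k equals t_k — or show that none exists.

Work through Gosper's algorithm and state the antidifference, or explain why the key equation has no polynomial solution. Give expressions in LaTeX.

s_k = \frac{2 k}{k + 2}

r(k) = (k + 2)/(k + 4) after simplifying.
Gosper form: A/B · C(k+1)/C(k) with A=k + 2, B=k + 4, C=1.
Set up (k + 2)·f(k+1) − (k + 3)·f(k) − (1) = 0.
From deg A=1, deg B=1, deg C=0: d=1.
Solve for f: f(k) = k/2 (degree 1 ≤ 1).
Then R = B(k−1)f/C = k*(k + 3)/2, so s_k = R(k)·t_k = 2*k/(k + 2).
Δs = 4/(k**2 + 5*k + 6), as required.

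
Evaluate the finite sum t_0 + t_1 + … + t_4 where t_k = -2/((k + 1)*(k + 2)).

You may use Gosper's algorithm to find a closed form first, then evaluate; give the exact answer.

The ratio is (k + 1)/(k + 3).
Factor: A=k + 1; B=k + 3; C=1.
Key eq: (k + 1)·f(k+1) = (k + 2)·f(k) + (1).
Bound: deg f ≤ 1.
Coefficient equations give f(k) = k.
Get s_k = R·t_k = -2*k/(k + 1) with R(k) = B(k−1)f(k)/C(k) = k*(k + 2).
Verify: -2/(k**2 + 3*k + 2) matches t_k.
Sum = s_(5) − s_(0); s_(5) = -5/3, s_(0) = 0 ⇒ -5/3.

Σ = -5/3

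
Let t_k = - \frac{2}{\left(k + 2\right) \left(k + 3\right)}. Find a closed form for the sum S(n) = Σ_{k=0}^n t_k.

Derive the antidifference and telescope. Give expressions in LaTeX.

Ratio r(k) = (k + 2)/(k + 4).
A = k + 2, B = k + 4, C = 1.
Need (k + 2)·f(k+1) − (k + 3)·f(k) = 1.
deg f ≤ 1 (via 1,1,0).
Coefficient equations give f(k) = k/2.
Get s_k = R·t_k = -k/(k + 2) with R(k) = B(k−1)f(k)/C(k) = k*(k + 3)/2.
Δs = -2/(k**2 + 5*k + 6), as required.
Telescope: S(n) = s_(n+1) − s_(0) = (-n - 1)/(n + 3) − (0) = (-n - 1)/(n + 3).

S(n) = \frac{- n - 1}{n + 3}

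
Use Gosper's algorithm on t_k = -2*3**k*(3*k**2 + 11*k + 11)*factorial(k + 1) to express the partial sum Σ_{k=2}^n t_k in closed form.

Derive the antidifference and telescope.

t_(k+1)/t_k = 3*(3*k**3 + 23*k**2 + 59*k + 50)/(3*k**2 + 11*k + 11).
A = 3*k + 6, B = 1, C = k**2 + 11*k/3 + 11/3.
f must satisfy (3*k + 6)·f(k+1) − (1)·f(k) = k**2 + 11*k/3 + 11/3.
Degrees (1,0,2) ⇒ d ≤ 1.
Solve for f: f(k) = (k + 1)/3 (degree 1 ≤ 1).
Certificate R = B(k−1)f/C = (k + 1)/(3*k**2 + 11*k + 11) gives s_k = -2*3**k*(k + 1)*factorial(k + 1).
s_(k+1) − s_k = -2*3**k*(3*k**2 + 11*k + 11)*factorial(k + 1) = t_k.
Telescope: S(n) = s_(n+1) − s_(2) = -6*3**n*(n + 2)*factorial(n + 2) − (-324) = -6*3**n*n*factorial(n + 2) - 12*3**n*factorial(n + 2) + 324.

S(n) = -6*3**n*n*factorial(n + 2) - 12*3**n*factorial(n + 2) + 324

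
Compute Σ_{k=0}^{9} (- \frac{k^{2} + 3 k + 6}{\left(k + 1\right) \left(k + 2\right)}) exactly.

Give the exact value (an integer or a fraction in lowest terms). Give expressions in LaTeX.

Step 1: r(k) = (k + 1)*(3*k + (k + 1)**2 + 9)/((k + 3)*(k**2 + 3*k + 6)).
Factor: A=k + 1; B=k + 3; C=k**2 + 3*k + 6.
Solve (k + 1)·f(k+1) − (k + 2)·f(k) = k**2 + 3*k + 6.
Degrees (1,1,2) ⇒ d ≤ 2.
Solving with deg f ≤ 2: f(k) = k*(k + 5).
Then R = B(k−1)f/C = k*(k + 2)*(k + 5)/(k**2 + 3*k + 6), so s_k = R(k)·t_k = k*(-k - 5)/(k + 1).
s_(k+1) − s_k = (-k**2 - 3*k - 6)/(k**2 + 3*k + 2) = t_k.
Σ_(k=0)^(9) t_k = s_(10) − s_(0) = -150/11 − (0) = -150/11.

Σ = -150/11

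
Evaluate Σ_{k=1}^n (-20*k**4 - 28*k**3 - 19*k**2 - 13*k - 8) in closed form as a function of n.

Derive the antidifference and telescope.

Ratio r(k) = (20*k**4 + 108*k**3 + 223*k**2 + 215*k + 88)/(20*k**4 + 28*k**3 + 19*k**2 + 13*k + 8).
Gosper form: A/B · C(k+1)/C(k) with A=1, B=1, C=k**4 + 7*k**3/5 + 19*k**2/20 + 13*k/20 + 2/5.
Key eq: (1)·f(k+1) = (1)·f(k) + (k**4 + 7*k**3/5 + 19*k**2/20 + 13*k/20 + 2/5).
d = 5 from the (0,0,4) case.
Solving with deg f ≤ 5: f(k) = k*(4*k**4 - 3*k**3 - k**2 + 4*k + 4)/20.
Then R = B(k−1)f/C = k*(4*k**4 - 3*k**3 - k**2 + 4*k + 4)/(20*k**4 + 28*k**3 + 19*k**2 + 13*k + 8), so s_k = R(k)·t_k = k*(-4*k**4 + 3*k**3 + k**2 - 4*k - 4).
Δs = -20*k**4 - 28*k**3 - 19*k**2 - 13*k - 8, as required.
Σ_(k=1)^n t_k = s_(n+1) − s_(1) = (-4*n**5 - 17*n**4 - 27*n**3 - 23*n**2 - 17*n - 8) − (-8), i.e. n*(-4*n**4 - 17*n**3 - 27*n**2 - 23*n - 17).

S(n) = n*(-4*n**4 - 17*n**3 - 27*n**2 - 23*n - 17)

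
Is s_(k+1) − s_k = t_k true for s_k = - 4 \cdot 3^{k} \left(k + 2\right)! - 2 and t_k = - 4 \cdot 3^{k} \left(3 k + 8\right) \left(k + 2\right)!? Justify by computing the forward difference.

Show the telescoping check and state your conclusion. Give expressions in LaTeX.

s_(k+1) = -4*3**(k + 1)*factorial(k + 3) - 2
s_(k+1) − s_k = -4*3**k*(3*k + 8)*factorial(k + 2)
(s_(k+1) − s_k) − t_k = 0

valid; difference matches t_k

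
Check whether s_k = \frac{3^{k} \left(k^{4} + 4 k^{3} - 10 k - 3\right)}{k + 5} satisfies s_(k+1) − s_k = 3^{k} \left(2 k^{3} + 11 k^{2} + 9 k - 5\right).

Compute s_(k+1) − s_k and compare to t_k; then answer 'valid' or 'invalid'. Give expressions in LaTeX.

Invalid: residual \frac{3^{k} \left(- 4 k^{4} - 40 k^{3} - 126 k^{2} - 86 k + 48\right)}{k^{2} + 11 k + 30} ≠ 0.

s_(k+1) = 3**(k + 1)*(-10*k + (k + 1)**4 + 4*(k + 1)**3 - 13)/(k + 6)
s_(k+1) − s_k = 3**k*(2*k**5 + 29*k**4 + 150*k**3 + 298*k**2 + 129*k - 102)/(k**2 + 11*k + 30)
(s_(k+1) − s_k) − t_k = 3**k*(-4*k**4 - 40*k**3 - 126*k**2 - 86*k + 48)/(k**2 + 11*k + 30)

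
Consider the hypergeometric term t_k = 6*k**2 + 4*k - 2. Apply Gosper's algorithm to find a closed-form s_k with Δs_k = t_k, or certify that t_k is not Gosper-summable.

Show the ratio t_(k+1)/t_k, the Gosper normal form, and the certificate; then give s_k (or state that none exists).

Step 1: r(k) = (3*k**2 + 8*k + 4)/(3*k**2 + 2*k - 1).
So A=1 and B=1, with C=k**2 + 2*k/3 - 1/3.
Need (1)·f(k+1) − (1)·f(k) = k**2 + 2*k/3 - 1/3.
d = 3 from the (0,0,2) case.
Solve for f: f(k) = k*(k + 1)*(2*k - 3)/6 (degree 3 ≤ 3).
Get s_k = R·t_k = k*(2*k**2 - k - 3) with R(k) = B(k−1)f(k)/C(k) = k*(2*k - 3)/(2*(3*k - 1)).
s_(k+1) − s_k = 6*k**2 + 4*k - 2 = t_k.

s_k = k*(2*k**2 - k - 3)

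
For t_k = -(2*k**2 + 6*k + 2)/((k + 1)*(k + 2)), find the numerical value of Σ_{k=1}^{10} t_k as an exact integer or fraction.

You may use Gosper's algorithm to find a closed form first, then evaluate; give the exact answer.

Σ = -115/6

Ratio r(k) = (k + 1)*(3*k + (k + 1)**2 + 4)/((k + 3)*(k**2 + 3*k + 1)).
Normal form (A,B,C) = (k + 1, k + 3, k**2 + 3*k + 1).
Set up (k + 1)·f(k+1) − (k + 2)·f(k) − (k**2 + 3*k + 1) = 0.
d = 2 from the (1,1,2) case.
Solving with deg f ≤ 2: f(k) = k**2.
Then R = B(k−1)f/C = k**2*(k + 2)/(k**2 + 3*k + 1), so s_k = R(k)·t_k = -2*k**2/(k + 1).
Δs = 2*(-k**2 - 3*k - 1)/(k**2 + 3*k + 2), as required.
Telescoping: Σ = s_(11) − s_(1) = -121/6 − (-1) = -115/6.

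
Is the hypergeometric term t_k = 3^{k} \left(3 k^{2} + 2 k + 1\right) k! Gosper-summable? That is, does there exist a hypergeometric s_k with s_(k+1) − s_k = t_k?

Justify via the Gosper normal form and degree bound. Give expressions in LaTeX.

Ratio r(k) = 3*(3*k**3 + 11*k**2 + 14*k + 6)/(3*k**2 + 2*k + 1).
Take A(k)=3*k + 3, B(k)=1, C(k)=k**2 + 2*k/3 + 1/3.
Set up (3*k + 3)·f(k+1) − (1)·f(k) − (k**2 + 2*k/3 + 1/3) = 0.
Degrees (1,0,2) ⇒ d ≤ 1.
Solving with deg f ≤ 1: f(k) = (k - 1)/3.
R(k) = B(k−1)·f(k)/C(k) = (k - 1)/(3*k**2 + 2*k + 1); s_k = R·t_k = 3**k*(k - 1)*factorial(k).
Verify: 3**k*(3*k**2 + 2*k + 1)*factorial(k) matches t_k.

Yes. s_k = 3^{k} \left(k - 1\right) k!.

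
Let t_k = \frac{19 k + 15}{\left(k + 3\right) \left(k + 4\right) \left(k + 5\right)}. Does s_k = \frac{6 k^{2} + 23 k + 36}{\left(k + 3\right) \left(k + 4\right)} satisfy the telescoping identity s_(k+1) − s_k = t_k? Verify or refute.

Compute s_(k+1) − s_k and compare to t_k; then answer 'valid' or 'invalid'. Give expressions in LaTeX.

Valid: the claim telescopes to t_k.

s_(k+1) = (23*k + 6*(k + 1)**2 + 59)/((k + 4)*(k + 5))
s_(k+1) − s_k = (19*k + 15)/(k**3 + 12*k**2 + 47*k + 60)
(s_(k+1) − s_k) − t_k = 0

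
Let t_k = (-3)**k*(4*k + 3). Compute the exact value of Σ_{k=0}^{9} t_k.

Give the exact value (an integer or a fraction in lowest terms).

Σ = -590490

Compute t_(k+1)/t_k: get 3*(-4*k - 7)/(4*k + 3).
A = -3, B = 1, C = k + 3/4.
Key eq: (-3)·f(k+1) = (1)·f(k) + (k + 3/4).
d = 1 from the (0,0,1) case.
Solve for f: f(k) = -k/4 (degree 1 ≤ 1).
Certificate R = B(k−1)f/C = -k/(4*k + 3) gives s_k = -(-3)**k*k.
Verify: (-3)**k*(4*k + 3) matches t_k.
Evaluate s at k=10 and k=0: -590490 and 0; difference -590490.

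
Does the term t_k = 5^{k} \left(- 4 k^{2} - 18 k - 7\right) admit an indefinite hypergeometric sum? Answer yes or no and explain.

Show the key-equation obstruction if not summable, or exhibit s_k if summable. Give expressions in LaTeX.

Yes. s_k = 5^{k} \left(- k^{2} - 2 k + 2\right).

t_(k+1)/t_k = 5*(4*k**2 + 26*k + 29)/(4*k**2 + 18*k + 7).
A = 5, B = 1, C = k**2 + 9*k/2 + 7/4.
Solve (5)·f(k+1) − (1)·f(k) = k**2 + 9*k/2 + 7/4.
Bound: deg f ≤ 2.
Match coefficients ⇒ f(k) = (k**2 + 2*k - 2)/4.
So s_k = (B(k−1)f/C)·t_k = ((k**2 + 2*k - 2)/(4*k**2 + 18*k + 7))·t_k = 5**k*(-k**2 - 2*k + 2).
Δs = 5**k*(-4*k**2 - 18*k - 7), as required.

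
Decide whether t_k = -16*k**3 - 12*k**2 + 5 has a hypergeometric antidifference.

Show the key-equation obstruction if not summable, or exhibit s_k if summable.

Yes. s_k = k*(-4*k**3 + 4*k**2 + 2*k + 3).

Step 1: r(k) = (16*(k + 1)**3 + 12*(k + 1)**2 - 5)/(16*k**3 + 12*k**2 - 5).
Normal form (A,B,C) = (1, 1, k**3 + 3*k**2/4 - 5/16).
Need (1)·f(k+1) − (1)·f(k) = k**3 + 3*k**2/4 - 5/16.
Degrees (0,0,3) ⇒ d ≤ 4.
A polynomial solution: f(k) = k*(4*k**3 - 4*k**2 - 2*k - 3)/16.
Get s_k = R·t_k = k*(-4*k**3 + 4*k**2 + 2*k + 3) with R(k) = B(k−1)f(k)/C(k) = k*(4*k**3 - 4*k**2 - 2*k - 3)/((2*k - 1)*(8*k**2 + 10*k + 5)).
s_(k+1) − s_k = -16*k**3 - 12*k**2 + 5 = t_k.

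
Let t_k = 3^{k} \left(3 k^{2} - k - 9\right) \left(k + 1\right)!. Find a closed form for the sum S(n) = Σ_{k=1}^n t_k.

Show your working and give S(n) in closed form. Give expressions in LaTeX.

S(n) = 3 \cdot 3^{n} n \left(n + 2\right)! - 6 \cdot 3^{n} \left(n + 2\right)! + 12

r(k) = 3*(k + 2)*(k - 3*(k + 1)**2 + 10)/(-3*k**2 + k + 9) after simplifying.
Normal form (A,B,C) = (3*k + 6, 1, k**2 - k/3 - 3).
Need (3*k + 6)·f(k+1) − (1)·f(k) = k**2 - k/3 - 3.
Degrees (1,0,2) ⇒ d ≤ 1.
Coefficient equations give f(k) = (k - 3)/3.
So s_k = (B(k−1)f/C)·t_k = ((k - 3)/(3*k**2 - k - 9))·t_k = 3**k*(k - 3)*factorial(k + 1).
s_(k+1) − s_k = 3**k*(3*k**2 - k - 9)*factorial(k + 1) = t_k.
s_(n+1) = 3**(n + 1)*(n - 2)*factorial(n + 2) and s_(1) = -12, so S(n) = 3*3**n*n*factorial(n + 2) - 6*3**n*factorial(n + 2) + 12.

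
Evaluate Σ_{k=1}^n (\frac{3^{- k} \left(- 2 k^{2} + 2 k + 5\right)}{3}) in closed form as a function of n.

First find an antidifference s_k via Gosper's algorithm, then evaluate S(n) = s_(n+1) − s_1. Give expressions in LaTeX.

S(n) = 3^{- n - 1} \left(3^{n} + n^{2} + 2 n - 1\right)

t_(k+1)/t_k = (2*k**2 + 2*k - 5)/(3*(2*k**2 - 2*k - 5)).
A = 1/3, B = 1, C = k**2 - k - 5/2.
Set up (1/3)·f(k+1) − (1)·f(k) − (k**2 - k - 5/2) = 0.
Degrees (0,0,2) ⇒ d ≤ 2.
A polynomial solution: f(k) = -3*(k**2 - 2)/2.
Then R = B(k−1)f/C = -3*(k**2 - 2)/(2*k**2 - 2*k - 5), so s_k = R(k)·t_k = (k**2 - 2)/3**k.
s_(k+1) − s_k = (-2*k**2 + 2*k + 5)/(3*3**k) = t_k.
s_(n+1) = 3**(-n - 1)*(n**2 + 2*n - 1) and s_(1) = -1/3, so S(n) = 3**(-n - 1)*(3**n + n**2 + 2*n - 1).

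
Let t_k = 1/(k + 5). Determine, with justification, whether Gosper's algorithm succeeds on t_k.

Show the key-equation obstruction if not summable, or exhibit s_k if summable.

Compute t_(k+1)/t_k: get (k + 5)/(k + 6).
Gosper form: A/B · C(k+1)/C(k) with A=k + 5, B=k + 6, C=1.
Need (k + 5)·f(k+1) − (k + 5)·f(k) = 1.
deg f ≤ 0 (via 1,1,0).
Put f(k) = c0: A·f(k+1) − B(k−1)·f(k) − C = -1; need -1 = 0 — inconsistent ⇒ no f, not summable.

No. Not Gosper-summable.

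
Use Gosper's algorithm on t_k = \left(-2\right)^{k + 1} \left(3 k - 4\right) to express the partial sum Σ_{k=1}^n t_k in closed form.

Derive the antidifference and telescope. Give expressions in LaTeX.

S(n) = - 4 \left(-2\right)^{n} n + 4 \left(-2\right)^{n} - 4

Ratio r(k) = 2*(1 - 3*k)/(3*k - 4).
So A=-2 and B=1, with C=k - 4/3.
Need (-2)·f(k+1) − (1)·f(k) = k - 4/3.
From deg A=0, deg B=0, deg C=1: d=1.
Solve for f: f(k) = -(k - 2)/3 (degree 1 ≤ 1).
Get s_k = R·t_k = (-2)**(k + 1)*(2 - k) with R(k) = B(k−1)f(k)/C(k) = -(k - 2)/(3*k - 4).
Δs = (-2)**(k + 1)*(3*k - 4), as required.
s_(n+1) = (-2)**(n + 2)*(1 - n) and s_(1) = 4, so S(n) = -4*(-2)**n*n + 4*(-2)**n - 4.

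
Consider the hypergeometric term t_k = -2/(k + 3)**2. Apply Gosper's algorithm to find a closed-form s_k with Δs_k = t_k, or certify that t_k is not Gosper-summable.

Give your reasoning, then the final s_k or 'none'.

not Gosper-summable; s_k does not exist

t_(k+1)/t_k = (k + 3)**2/(k + 4)**2.
Take A(k)=k**2 + 6*k + 9, B(k)=k**2 + 8*k + 16, C(k)=1.
Set up (k**2 + 6*k + 9)·f(k+1) − (k**2 + 6*k + 9)·f(k) − (1) = 0.
deg f ≤ 0 (via 2,2,0).
Put f(k) = c0: A·f(k+1) − B(k−1)·f(k) − C = -1; need -1 = 0 — inconsistent ⇒ no f, not summable.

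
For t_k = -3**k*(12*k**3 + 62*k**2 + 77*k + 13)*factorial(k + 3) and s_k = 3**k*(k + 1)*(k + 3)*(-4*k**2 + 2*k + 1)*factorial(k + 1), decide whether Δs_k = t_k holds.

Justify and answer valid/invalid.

Invalid: residual 3**k*(12*k**4 + 86*k**3 + 197*k**2 + 169*k + 27)*factorial(k + 1) ≠ 0.

s_(k+1) = -3**(k + 1)*(k + 2)*(k + 4)*(4*k**2 + 6*k + 1)*factorial(k + 2)
s_(k+1) − s_k = -3**k*(12*k**5 + 110*k**4 + 373*k**3 + 573*k**2 + 358*k + 51)*factorial(k + 1)
(s_(k+1) − s_k) − t_k = 3**k*(12*k**4 + 86*k**3 + 197*k**2 + 169*k + 27)*factorial(k + 1)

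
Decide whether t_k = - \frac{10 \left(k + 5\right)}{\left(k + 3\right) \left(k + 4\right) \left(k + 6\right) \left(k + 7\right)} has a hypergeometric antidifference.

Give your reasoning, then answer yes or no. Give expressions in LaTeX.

Step 1: r(k) = (k + 3)*(k + 6)**2/((k + 5)**2*(k + 8)).
Factor: A=k + 3; B=k + 8; C=k**2 + 10*k + 25.
f must satisfy (k + 3)·f(k+1) − (k + 7)·f(k) = k**2 + 10*k + 25.
Bound: deg f ≤ 4.
A polynomial solution: f(k) = k*(k + 4)*(k + 5)*(k + 9)/36.
Get s_k = R·t_k = 5*k*(-k - 9)/(18*(k**2 + 9*k + 18)) with R(k) = B(k−1)f(k)/C(k) = k*(k + 4)*(k + 7)*(k + 9)/(36*(k + 5)).
s_(k+1) − s_k = 10*(-k - 5)/(k**4 + 20*k**3 + 145*k**2 + 450*k + 504) = t_k.

Yes. s_k = \frac{5 k \left(- k - 9\right)}{18 \left(k^{2} + 9 k + 18\right)}.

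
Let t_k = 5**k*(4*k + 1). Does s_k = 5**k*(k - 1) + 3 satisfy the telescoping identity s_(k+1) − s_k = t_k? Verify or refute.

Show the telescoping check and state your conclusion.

s_(k+1) = 5**(k + 1)*k + 3
s_(k+1) − s_k = 5**k*(4*k + 1)
(s_(k+1) − s_k) − t_k = 0

Valid: the claim telescopes to t_k.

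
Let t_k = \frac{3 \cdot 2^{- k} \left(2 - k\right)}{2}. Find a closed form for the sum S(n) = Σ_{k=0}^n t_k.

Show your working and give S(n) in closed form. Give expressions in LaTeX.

S(n) = 3 + \frac{3 \cdot 2^{- n} n}{2}

The ratio is (k - 1)/(2*(k - 2)).
Gosper form: A/B · C(k+1)/C(k) with A=1/2, B=1, C=k - 2.
f must satisfy (1/2)·f(k+1) − (1)·f(k) = k - 2.
d = 1 from the (0,0,1) case.
Solve for f: f(k) = -2*(k - 1) (degree 1 ≤ 1).
Get s_k = R·t_k = 3*(k - 1)/2**k with R(k) = B(k−1)f(k)/C(k) = -2*(k - 1)/(k - 2).
Δs = 3*(2 - k)/(2*2**k), as required.
s_(n+1) = 3*2**(-n - 1)*n and s_(0) = -3, so S(n) = 3 + 3*n/(2*2**n).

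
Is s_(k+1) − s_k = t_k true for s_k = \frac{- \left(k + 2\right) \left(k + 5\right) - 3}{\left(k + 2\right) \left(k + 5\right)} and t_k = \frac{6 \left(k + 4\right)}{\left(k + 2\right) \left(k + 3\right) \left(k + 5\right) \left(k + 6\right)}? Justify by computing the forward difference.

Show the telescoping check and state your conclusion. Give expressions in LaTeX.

valid (s_(k+1) − s_k reduces to t_k)

s_(k+1) = (-(k + 3)*(k + 6) - 3)/((k + 3)*(k + 6))
s_(k+1) − s_k = 6*(k + 4)/(k**4 + 16*k**3 + 91*k**2 + 216*k + 180)
(s_(k+1) − s_k) − t_k = 0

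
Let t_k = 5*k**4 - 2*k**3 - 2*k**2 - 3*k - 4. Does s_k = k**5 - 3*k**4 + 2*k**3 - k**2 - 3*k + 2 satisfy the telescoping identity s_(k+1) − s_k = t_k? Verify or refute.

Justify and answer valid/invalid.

s_(k+1) = k**5 + 2*k**4 - 3*k**2 - 6*k - 2
s_(k+1) − s_k = 5*k**4 - 2*k**3 - 2*k**2 - 3*k - 4
(s_(k+1) − s_k) − t_k = 0

valid; difference matches t_k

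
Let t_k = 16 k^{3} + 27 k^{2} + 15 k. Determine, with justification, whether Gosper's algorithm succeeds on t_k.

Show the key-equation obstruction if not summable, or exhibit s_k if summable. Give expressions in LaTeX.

Yes. s_k = k \left(4 k^{3} + k^{2} - 2 k - 3\right).

Ratio r(k) = (16*k**3 + 75*k**2 + 117*k + 58)/(k*(16*k**2 + 27*k + 15)).
Gosper form: A/B · C(k+1)/C(k) with A=1, B=1, C=k**3 + 27*k**2/16 + 15*k/16.
Key eq: (1)·f(k+1) = (1)·f(k) + (k**3 + 27*k**2/16 + 15*k/16).
deg f ≤ 4 (via 0,0,3).
Match coefficients ⇒ f(k) = k*(k - 1)*(4*k**2 + 5*k + 3)/16.
Certificate R = B(k−1)f/C = (k - 1)*(4*k**2 + 5*k + 3)/(16*k**2 + 27*k + 15) gives s_k = k*(4*k**3 + k**2 - 2*k - 3).
Check: Δs_k = k*(16*k**2 + 27*k + 15). ✓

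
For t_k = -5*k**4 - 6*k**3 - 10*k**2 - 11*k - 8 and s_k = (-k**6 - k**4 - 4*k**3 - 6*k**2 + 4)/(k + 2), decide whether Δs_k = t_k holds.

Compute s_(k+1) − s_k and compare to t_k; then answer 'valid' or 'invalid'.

Invalid: residual (4*k**5 + 17*k**4 + 20*k**3 + 29*k**2 + 26*k + 20)/(k**2 + 5*k + 6) ≠ 0.

s_(k+1) = (-(k + 1)**6 - (k + 1)**4 - 4*(k + 1)**3 - 6*(k + 1)**2 + 4)/(k + 3)
s_(k+1) − s_k = (-5*k**6 - 27*k**5 - 53*k**4 - 77*k**3 - 94*k**2 - 80*k - 28)/(k**2 + 5*k + 6)
(s_(k+1) − s_k) − t_k = (4*k**5 + 17*k**4 + 20*k**3 + 29*k**2 + 26*k + 20)/(k**2 + 5*k + 6)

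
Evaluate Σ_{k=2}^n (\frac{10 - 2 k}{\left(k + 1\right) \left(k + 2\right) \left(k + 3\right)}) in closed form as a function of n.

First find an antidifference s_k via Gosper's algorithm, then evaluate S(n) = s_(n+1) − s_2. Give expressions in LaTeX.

Compute t_(k+1)/t_k: get (k - 4)*(k + 1)/((k - 5)*(k + 4)).
A = k + 1, B = k + 4, C = k - 5.
f must satisfy (k + 1)·f(k+1) − (k + 3)·f(k) = k - 5.
deg f ≤ 2 (via 1,1,1).
Coefficient equations give f(k) = -k*(k + 4).
R(k) = B(k−1)·f(k)/C(k) = -k*(k + 3)*(k + 4)/(k - 5); s_k = R·t_k = 2*k*(k + 4)/((k + 1)*(k + 2)).
s_(k+1) − s_k = 2*(5 - k)/(k**3 + 6*k**2 + 11*k + 6) = t_k.
s_(n+1) = 2*(n**2 + 6*n + 5)/(n**2 + 5*n + 6) and s_(2) = 2, so S(n) = 2*(n - 1)/(n**2 + 5*n + 6).

S(n) = \frac{2 \left(n - 1\right)}{n^{2} + 5 n + 6}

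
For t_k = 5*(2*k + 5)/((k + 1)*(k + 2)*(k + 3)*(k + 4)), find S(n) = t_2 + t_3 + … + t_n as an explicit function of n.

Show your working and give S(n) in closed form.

S(n) = (n**2 + 6*n - 7)/(3*(n**2 + 6*n + 8))

t_(k+1)/t_k = (k + 1)*(2*k + 7)/((k + 5)*(2*k + 5)).
A = k + 1, B = k + 5, C = k + 5/2.
Need (k + 1)·f(k+1) − (k + 4)·f(k) = k + 5/2.
Bound: deg f ≤ 3.
A polynomial solution: f(k) = k*(k + 2)*(k + 4)/6.
Certificate R = B(k−1)f/C = k*(k + 2)*(k + 4)**2/(3*(2*k + 5)) gives s_k = 5*k*(k + 4)/(3*(k**2 + 4*k + 3)).
s_(k+1) − s_k = 5*(2*k + 5)/(k**4 + 10*k**3 + 35*k**2 + 50*k + 24) = t_k.
Σ_(k=2)^n t_k = s_(n+1) − s_(2) = (5*(n**2 + 6*n + 5)/(3*(n**2 + 6*n + 8))) − (4/3), i.e. (n**2 + 6*n - 7)/(3*(n**2 + 6*n + 8)).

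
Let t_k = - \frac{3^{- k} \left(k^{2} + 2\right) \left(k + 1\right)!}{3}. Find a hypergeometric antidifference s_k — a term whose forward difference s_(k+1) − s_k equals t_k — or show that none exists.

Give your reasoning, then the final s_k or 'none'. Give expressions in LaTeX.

The ratio is (k + 2)*((k + 1)**2 + 2)/(3*(k**2 + 2)).
Take A(k)=k/3 + 2/3, B(k)=1, C(k)=k**2 + 2.
Solve (k/3 + 2/3)·f(k+1) − (1)·f(k) = k**2 + 2.
d = 1 from the (1,0,2) case.
Match coefficients ⇒ f(k) = 3*k.
Certificate R = B(k−1)f/C = 3*k/(k**2 + 2) gives s_k = -k*factorial(k + 1)/3**k.
Δs = -(k**2 + 2)*factorial(k + 1)/(3*3**k), as required.

s_k = - 3^{- k} k \left(k + 1\right)!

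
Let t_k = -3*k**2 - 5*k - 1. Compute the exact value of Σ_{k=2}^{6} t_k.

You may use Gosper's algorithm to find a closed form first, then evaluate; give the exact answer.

Σ = -375

Ratio r(k) = (3*k**2 + 11*k + 9)/(3*k**2 + 5*k + 1).
Normal form (A,B,C) = (1, 1, k**2 + 5*k/3 + 1/3).
Key eq: (1)·f(k+1) = (1)·f(k) + (k**2 + 5*k/3 + 1/3).
deg f ≤ 3 (via 0,0,2).
Solve for f: f(k) = k*(k**2 + k - 1)/3 (degree 3 ≤ 3).
Then R = B(k−1)f/C = k*(k**2 + k - 1)/(3*k**2 + 5*k + 1), so s_k = R(k)·t_k = k*(-k**2 - k + 1).
Check: Δs_k = -3*k**2 - 5*k - 1. ✓
Telescoping: Σ = s_(7) − s_(2) = -385 − (-10) = -375.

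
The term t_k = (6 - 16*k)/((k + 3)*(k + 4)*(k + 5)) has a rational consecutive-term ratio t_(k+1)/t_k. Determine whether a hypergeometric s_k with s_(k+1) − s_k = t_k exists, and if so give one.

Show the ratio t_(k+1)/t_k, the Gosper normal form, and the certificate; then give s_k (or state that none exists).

s_k = -k*(7*k - 15)/(4*(k + 3)*(k + 4))

The ratio is (k + 3)*(8*k + 5)/((k + 6)*(8*k - 3)).
Factor: A=k + 3; B=k + 6; C=k - 3/8.
Solve (k + 3)·f(k+1) − (k + 5)·f(k) = k - 3/8.
deg f ≤ 2 (via 1,1,1).
Solving with deg f ≤ 2: f(k) = k*(7*k - 15)/64.
R(k) = B(k−1)·f(k)/C(k) = k*(k + 5)*(7*k - 15)/(8*(8*k - 3)); s_k = R·t_k = -k*(7*k - 15)/(4*(k + 3)*(k + 4)).
Check: Δs_k = 2*(3 - 8*k)/(k**3 + 12*k**2 + 47*k + 60). ✓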